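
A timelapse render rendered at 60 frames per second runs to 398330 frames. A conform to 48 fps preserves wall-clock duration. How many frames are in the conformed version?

318664 frames

Target frames = source frames × (target rate / source rate) = 398330 × (48)/(60) = 398330 × 4/5 = 318664.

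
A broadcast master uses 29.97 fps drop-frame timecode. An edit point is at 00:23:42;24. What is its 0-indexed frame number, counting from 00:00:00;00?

As if non-drop at 30 labels/s: (0 × 3600 + 23 × 60 + 42) × 30 + 24 = 42684.
Minute boundaries passed: 23; those not divisible by 10: 23 − 2 = 21; dropped labels = 2 × 21 = 42.
Actual frame index = 42684 − 42 = 42642.

42642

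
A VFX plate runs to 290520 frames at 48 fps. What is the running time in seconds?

Running time = 290520 / (48) = 6052.5 s.

6052.5 seconds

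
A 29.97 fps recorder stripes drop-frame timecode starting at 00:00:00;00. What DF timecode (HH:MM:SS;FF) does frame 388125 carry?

Ten DF minutes hold 17982 frames, so frame 388125 lies in block 21 (frames 377622–395603) with 10503 frames into that block.
The block's first minute is 1800 frames and the rest 1798 each; 10503 frames reaches minute 5, so 21 × 18 + 5 × 2 = 388 labels have been skipped so far.
Adding those back, label number 388125 + 388 = 388513 at 30 labels/s is 12950 s + 13 f = 3 h 35 min 50 s frame 13, i.e. 03:35:50;13.

03:35:50;13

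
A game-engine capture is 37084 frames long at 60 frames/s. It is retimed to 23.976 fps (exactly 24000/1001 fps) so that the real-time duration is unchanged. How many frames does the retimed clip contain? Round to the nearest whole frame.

Frames at target rate = 37084 × (24000/1001) / (60) = 14833600/1001 ≈ 14818.781.
Nearest whole frame: 14819.

14819 frames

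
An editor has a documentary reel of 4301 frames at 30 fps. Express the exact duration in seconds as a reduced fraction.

Running time = 4301 ÷ (30) = 4301 × 1/30 = 4301/30 s.

4301/30 seconds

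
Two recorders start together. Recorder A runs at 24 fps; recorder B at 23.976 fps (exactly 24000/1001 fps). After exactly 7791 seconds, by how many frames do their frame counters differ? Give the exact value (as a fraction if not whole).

A emits 24 × 7791 = 186984 frames; B emits 24000/1001 × 7791 = 26712000/143.
Difference = 26712/143 frames (≈ 186.7972); B is behind A.

26712/143 frames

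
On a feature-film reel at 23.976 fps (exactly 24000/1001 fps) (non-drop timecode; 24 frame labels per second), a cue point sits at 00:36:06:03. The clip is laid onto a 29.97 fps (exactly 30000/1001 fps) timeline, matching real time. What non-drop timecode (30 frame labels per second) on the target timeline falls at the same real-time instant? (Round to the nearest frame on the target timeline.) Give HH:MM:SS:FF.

Source frame index: (0×3600 + 36×60 + 6) × 24 + 3 = 51987.
Real time: 51987 / (24000/1001) = 17346329/8000 s.
Target frame: (17346329/8000) × (30000/1001) = 259935/4 ≈ 64983.750 → 64984.
At 30 labels/s: frame 64984 → 00:36:06:04.

00:36:06:04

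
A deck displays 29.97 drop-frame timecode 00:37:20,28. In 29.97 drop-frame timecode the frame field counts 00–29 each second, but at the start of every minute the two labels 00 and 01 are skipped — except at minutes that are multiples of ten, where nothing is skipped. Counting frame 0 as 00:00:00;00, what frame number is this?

67160

Complete 10-minute blocks: 3, each 17982 frames → 53946.
Remaining 7 whole minutes in the current block: 1800 + 6 × 1798 = 12588 frames.
Within the current minute: 20 × 30 + 28 − 2 = 626 (labels ;00/;01 skipped at this minute). Total = 53946 + 12588 + 626 = 67160.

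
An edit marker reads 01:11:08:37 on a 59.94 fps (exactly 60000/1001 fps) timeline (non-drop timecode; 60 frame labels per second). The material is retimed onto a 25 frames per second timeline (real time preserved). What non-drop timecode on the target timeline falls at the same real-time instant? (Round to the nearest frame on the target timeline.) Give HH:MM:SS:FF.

01:11:12:22

Source frame index: (1×3600 + 11×60 + 8) × 60 + 37 = 256117.
Real time: 256117 / (60000/1001) = 256373117/60000 s.
Target frame: (256373117/60000) × (25) = 256373117/2400 ≈ 106822.132 → 106822.
At 25 labels/s: frame 106822 → 01:11:12:22.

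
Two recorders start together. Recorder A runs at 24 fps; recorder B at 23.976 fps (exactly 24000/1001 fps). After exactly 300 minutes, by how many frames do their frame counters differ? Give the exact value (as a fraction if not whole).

300 min = 18000 s.
A emits 24 × 18000 = 432000 frames; B emits 24000/1001 × 18000 = 432000000/1001.
Difference = 432000/1001 frames (≈ 431.5684); B is behind A.

432000/1001 frames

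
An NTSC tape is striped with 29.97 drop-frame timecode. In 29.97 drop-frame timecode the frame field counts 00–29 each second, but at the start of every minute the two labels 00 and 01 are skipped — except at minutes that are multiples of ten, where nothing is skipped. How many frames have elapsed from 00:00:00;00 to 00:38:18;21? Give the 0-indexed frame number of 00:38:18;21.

68891

As if non-drop at 30 labels/s: (0 × 3600 + 38 × 60 + 18) × 30 + 21 = 68961.
Minute boundaries passed: 38; those not divisible by 10: 38 − 3 = 35; dropped labels = 2 × 35 = 70.
Actual frame index = 68961 − 70 = 68891.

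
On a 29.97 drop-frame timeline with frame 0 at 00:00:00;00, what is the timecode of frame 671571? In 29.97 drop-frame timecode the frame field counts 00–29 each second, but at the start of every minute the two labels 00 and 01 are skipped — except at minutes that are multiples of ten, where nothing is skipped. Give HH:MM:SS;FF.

06:13:28;03

Ten DF minutes hold 17982 frames, so frame 671571 lies in block 37 (frames 665334–683315) with 6237 frames into that block.
The block's first minute is 1800 frames and the rest 1798 each; 6237 frames reaches minute 3, so 37 × 18 + 3 × 2 = 672 labels have been skipped so far.
Adding those back, label number 671571 + 672 = 672243 at 30 labels/s is 22408 s + 3 f = 6 h 13 min 28 s frame 3, i.e. 06:13:28;03.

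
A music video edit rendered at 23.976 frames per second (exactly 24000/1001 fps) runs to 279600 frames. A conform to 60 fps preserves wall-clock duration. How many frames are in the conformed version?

699699 frames

Target frames = source frames × (target rate / source rate) = 279600 × (60)/(24000/1001) = 279600 × 1001/400 = 699699.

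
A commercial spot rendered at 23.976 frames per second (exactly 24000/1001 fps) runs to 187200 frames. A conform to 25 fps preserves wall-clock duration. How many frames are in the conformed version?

195195 frames

Target frames = source frames × (target rate / source rate) = 187200 × (25)/(24000/1001) = 187200 × 1001/960 = 195195.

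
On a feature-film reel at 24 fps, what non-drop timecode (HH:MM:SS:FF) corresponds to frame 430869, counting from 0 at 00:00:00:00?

430869 ÷ 24 = 17952 full seconds, remainder 21 frames.
17952 s = 4 h 59 min 12 s.
Timecode: 04:59:12:21.

04:59:12:21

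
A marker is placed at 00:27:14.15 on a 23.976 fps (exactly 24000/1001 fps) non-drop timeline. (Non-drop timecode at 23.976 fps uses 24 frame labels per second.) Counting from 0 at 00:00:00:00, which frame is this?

Total seconds to the label: (0 × 3600 + 27 × 60 + 14) = 1634.
Frame index = 1634 × 24 + 15 = 39231.

39231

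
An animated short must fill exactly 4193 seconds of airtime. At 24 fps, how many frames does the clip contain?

100632 frames

Frames = 4193 × 24 = 100632.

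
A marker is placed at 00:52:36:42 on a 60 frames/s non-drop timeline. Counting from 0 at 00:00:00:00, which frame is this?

Total seconds to the label: (0 × 3600 + 52 × 60 + 36) = 3156.
Frame index = 3156 × 60 + 42 = 189402.

frame 189402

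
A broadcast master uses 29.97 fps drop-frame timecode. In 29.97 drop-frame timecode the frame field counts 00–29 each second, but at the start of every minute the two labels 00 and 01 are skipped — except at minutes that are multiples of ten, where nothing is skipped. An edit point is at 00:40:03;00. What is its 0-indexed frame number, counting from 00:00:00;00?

72018

As if non-drop at 30 labels/s: (0 × 3600 + 40 × 60 + 3) × 30 + 0 = 72090.
Minute boundaries passed: 40; those not divisible by 10: 40 − 4 = 36; dropped labels = 2 × 36 = 72.
Actual frame index = 72090 − 72 = 72018.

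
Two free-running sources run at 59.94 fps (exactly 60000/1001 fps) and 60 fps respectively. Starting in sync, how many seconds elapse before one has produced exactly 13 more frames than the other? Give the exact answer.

13013/60 seconds

The gap grows by |60 − 60000/1001| = 60/1001 frames per second.
Time for a 13-frame gap: 13 ÷ (60/1001) = 13013/60 s.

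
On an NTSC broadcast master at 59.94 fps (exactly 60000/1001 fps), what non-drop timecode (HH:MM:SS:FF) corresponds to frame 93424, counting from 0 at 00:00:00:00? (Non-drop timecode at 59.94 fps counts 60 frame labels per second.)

00:25:57:04

93424 ÷ 60 = 1557 full seconds, remainder 4 frames.
1557 s = 0 h 25 min 57 s.
Timecode: 00:25:57:04.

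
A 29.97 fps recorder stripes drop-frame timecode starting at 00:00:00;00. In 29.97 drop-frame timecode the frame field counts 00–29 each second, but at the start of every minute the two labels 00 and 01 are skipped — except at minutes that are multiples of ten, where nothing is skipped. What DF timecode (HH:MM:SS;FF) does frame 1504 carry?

Each 10-minute DF block holds 10 × 60 × 30 − 9 × 2 = 17982 frames. 1504 ÷ 17982 → 0 full blocks, remainder 1504.
Within the partial block the first minute is 1800 frames and each further minute 1798, so 0 further minute boundaries passed. Total skipped labels = 18 × 0 + 2 × 0 = 0.
Non-drop label index = 1504 + 0 = 1504; at 30 labels/s that is 00:00:50:04, i.e. DF 00:00:50;04.

00:00:50;04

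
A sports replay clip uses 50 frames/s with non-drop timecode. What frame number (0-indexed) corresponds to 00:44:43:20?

Total seconds to the label: (0 × 3600 + 44 × 60 + 43) = 2683.
Frame index = 2683 × 50 + 20 = 134170.

frame 134170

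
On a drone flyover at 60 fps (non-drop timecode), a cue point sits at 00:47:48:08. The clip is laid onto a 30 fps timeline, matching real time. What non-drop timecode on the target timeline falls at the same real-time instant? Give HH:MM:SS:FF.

Source frame index: (0×3600 + 47×60 + 48) × 60 + 8 = 172088.
Real time: 172088 / (60) = 43022/15 s.
Target frame: (43022/15) × (30) = 86044.
At 30 labels/s: frame 86044 → 00:47:48:04.

00:47:48:04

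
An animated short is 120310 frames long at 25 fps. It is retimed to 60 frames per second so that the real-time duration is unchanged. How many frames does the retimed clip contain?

Target frames = source frames × (target rate / source rate) = 120310 × (60)/(25) = 120310 × 12/5 = 288744.

288744 frames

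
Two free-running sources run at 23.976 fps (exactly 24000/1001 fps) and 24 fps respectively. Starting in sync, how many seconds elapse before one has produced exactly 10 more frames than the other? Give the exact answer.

The gap grows by |24 − 24000/1001| = 24/1001 frames per second.
Time for a 10-frame gap: 10 ÷ (24/1001) = 5005/12 s.

5005/12 seconds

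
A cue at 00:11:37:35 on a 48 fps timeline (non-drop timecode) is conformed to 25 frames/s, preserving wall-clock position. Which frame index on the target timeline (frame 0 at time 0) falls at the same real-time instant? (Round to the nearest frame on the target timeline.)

Source frame index: (0×3600 + 11×60 + 37) × 48 + 35 = 33491.
Real time: 33491 / (48) = 33491/48 s.
Target frame: (33491/48) × (25) = 837275/48 ≈ 17443.229 → 17443.

frame 17443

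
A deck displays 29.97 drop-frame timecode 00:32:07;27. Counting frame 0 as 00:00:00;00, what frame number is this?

Complete 10-minute blocks: 3, each 17982 frames → 53946.
Remaining 2 whole minutes in the current block: 1800 + 1 × 1798 = 3598 frames.
Within the current minute: 7 × 30 + 27 − 2 = 235 (labels ;00/;01 skipped at this minute). Total = 53946 + 3598 + 235 = 57779.

57779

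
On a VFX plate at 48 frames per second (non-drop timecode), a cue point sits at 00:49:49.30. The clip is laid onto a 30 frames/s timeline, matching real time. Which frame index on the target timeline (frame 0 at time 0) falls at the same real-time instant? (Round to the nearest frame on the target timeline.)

Source frame index: (0×3600 + 49×60 + 49) × 48 + 30 = 143502.
Real time: 143502 / (48) = 23917/8 s.
Target frame: (23917/8) × (30) = 358755/4 ≈ 89688.750 → 89689.

frame 89689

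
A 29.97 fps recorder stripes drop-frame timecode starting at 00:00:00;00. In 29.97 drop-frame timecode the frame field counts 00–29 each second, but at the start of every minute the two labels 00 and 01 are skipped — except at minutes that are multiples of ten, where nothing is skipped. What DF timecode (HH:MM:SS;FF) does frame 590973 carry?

Each 10-minute DF block holds 10 × 60 × 30 − 9 × 2 = 17982 frames. 590973 ÷ 17982 → 32 full blocks, remainder 15549.
Within the partial block the first minute is 1800 frames and each further minute 1798, so 8 further minute boundaries passed. Total skipped labels = 18 × 32 + 2 × 8 = 592.
Non-drop label index = 590973 + 592 = 591565; at 30 labels/s that is 05:28:38:25, i.e. DF 05:28:38;25.

05:28:38;25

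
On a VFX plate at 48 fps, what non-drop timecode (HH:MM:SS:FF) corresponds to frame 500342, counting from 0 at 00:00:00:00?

500342 ÷ 48 = 10423 full seconds, remainder 38 frames.
10423 s = 2 h 53 min 43 s.
Timecode: 02:53:43:38.

02:53:43:38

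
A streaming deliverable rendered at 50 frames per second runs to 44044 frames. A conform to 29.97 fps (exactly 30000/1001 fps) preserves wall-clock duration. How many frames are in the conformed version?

Target frames = source frames × (target rate / source rate) = 44044 × (30000/1001)/(50) = 44044 × 600/1001 = 26400.

26400 frames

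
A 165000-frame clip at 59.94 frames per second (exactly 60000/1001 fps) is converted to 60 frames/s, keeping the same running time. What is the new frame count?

165165 frames

Target frames = source frames × (target rate / source rate) = 165000 × (60)/(60000/1001) = 165000 × 1001/1000 = 165165.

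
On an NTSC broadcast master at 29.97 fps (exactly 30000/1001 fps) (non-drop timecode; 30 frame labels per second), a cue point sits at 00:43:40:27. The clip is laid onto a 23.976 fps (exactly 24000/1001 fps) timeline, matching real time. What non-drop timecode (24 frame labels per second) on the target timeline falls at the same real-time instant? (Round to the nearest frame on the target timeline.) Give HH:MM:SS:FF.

Source frame index: (0×3600 + 43×60 + 40) × 30 + 27 = 78627.
Real time: 78627 / (30000/1001) = 26235209/10000 s.
Target frame: (26235209/10000) × (24000/1001) = 314508/5 ≈ 62901.600 → 62902.
At 24 labels/s: frame 62902 → 00:43:40:22.

00:43:40:22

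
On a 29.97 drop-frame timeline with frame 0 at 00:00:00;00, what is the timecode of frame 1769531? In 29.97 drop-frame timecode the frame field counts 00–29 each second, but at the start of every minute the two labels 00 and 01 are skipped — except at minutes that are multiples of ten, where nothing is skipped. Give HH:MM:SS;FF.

16:24:03;13

Ten DF minutes hold 17982 frames, so frame 1769531 lies in block 98 (frames 1762236–1780217) with 7295 frames into that block.
The block's first minute is 1800 frames and the rest 1798 each; 7295 frames reaches minute 4, so 98 × 18 + 4 × 2 = 1772 labels have been skipped so far.
Adding those back, label number 1769531 + 1772 = 1771303 at 30 labels/s is 59043 s + 13 f = 16 h 24 min 3 s frame 13, i.e. 16:24:03;13.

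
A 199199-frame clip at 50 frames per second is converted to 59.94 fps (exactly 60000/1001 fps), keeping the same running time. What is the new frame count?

238800 frames

Target frames = source frames × (target rate / source rate) = 199199 × (60000/1001)/(50) = 199199 × 1200/1001 = 238800.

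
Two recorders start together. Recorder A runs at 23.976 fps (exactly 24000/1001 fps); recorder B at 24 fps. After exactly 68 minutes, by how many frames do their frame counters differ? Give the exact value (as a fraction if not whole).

97920/1001 frames

68 min = 4080 s.
A emits 24000/1001 × 4080 = 97920000/1001 frames; B emits 24 × 4080 = 97920.
Difference = 97920/1001 frames (≈ 97.8222); B is ahead of A.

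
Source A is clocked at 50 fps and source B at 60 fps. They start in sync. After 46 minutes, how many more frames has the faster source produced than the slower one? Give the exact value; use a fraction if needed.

27600 frames

46 min = 2760 s.
A emits 50 × 2760 = 138000 frames; B emits 60 × 2760 = 165600.
Difference = 27600 frames; B is ahead of A.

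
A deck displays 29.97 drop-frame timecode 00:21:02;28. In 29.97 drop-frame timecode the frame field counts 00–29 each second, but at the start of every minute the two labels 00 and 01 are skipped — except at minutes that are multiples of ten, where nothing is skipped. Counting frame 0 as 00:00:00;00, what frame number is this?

37850

As if non-drop at 30 labels/s: (0 × 3600 + 21 × 60 + 2) × 30 + 28 = 37888.
Minute boundaries passed: 21; those not divisible by 10: 21 − 2 = 19; dropped labels = 2 × 19 = 38.
Actual frame index = 37888 − 38 = 37850.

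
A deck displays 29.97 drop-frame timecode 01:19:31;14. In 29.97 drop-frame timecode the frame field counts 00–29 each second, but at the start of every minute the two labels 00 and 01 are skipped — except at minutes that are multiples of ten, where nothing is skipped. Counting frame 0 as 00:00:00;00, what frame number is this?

143000

Complete 10-minute blocks: 7, each 17982 frames → 125874.
Remaining 9 whole minutes in the current block: 1800 + 8 × 1798 = 16184 frames.
Within the current minute: 31 × 30 + 14 − 2 = 942 (labels ;00/;01 skipped at this minute). Total = 125874 + 16184 + 942 = 143000.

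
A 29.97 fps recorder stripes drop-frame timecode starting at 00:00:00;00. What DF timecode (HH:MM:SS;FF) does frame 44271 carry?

Ten DF minutes hold 17982 frames, so frame 44271 lies in block 2 (frames 35964–53945) with 8307 frames into that block.
The block's first minute is 1800 frames and the rest 1798 each; 8307 frames reaches minute 4, so 2 × 18 + 4 × 2 = 44 labels have been skipped so far.
Adding those back, label number 44271 + 44 = 44315 at 30 labels/s is 1477 s + 5 f = 0 h 24 min 37 s frame 5, i.e. 00:24:37;05.

00:24:37;05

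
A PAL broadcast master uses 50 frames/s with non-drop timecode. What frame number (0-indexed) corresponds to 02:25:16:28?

Total seconds to the label: (2 × 3600 + 25 × 60 + 16) = 8716.
Frame index = 8716 × 50 + 28 = 435828.

frame 435828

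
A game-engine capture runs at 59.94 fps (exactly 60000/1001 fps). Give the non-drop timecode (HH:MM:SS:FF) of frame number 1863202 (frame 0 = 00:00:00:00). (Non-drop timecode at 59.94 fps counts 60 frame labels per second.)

1863202 ÷ 60 = 31053 full seconds, remainder 22 frames.
31053 s = 8 h 37 min 33 s.
Timecode: 08:37:33:22.

08:37:33:22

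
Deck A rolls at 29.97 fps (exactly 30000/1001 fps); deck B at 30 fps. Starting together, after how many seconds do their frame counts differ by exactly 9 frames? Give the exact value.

300.3 seconds

The gap grows by |30 − 30000/1001| = 30/1001 frames per second.
Time for a 9-frame gap: 9 ÷ (30/1001) = 300.3 s.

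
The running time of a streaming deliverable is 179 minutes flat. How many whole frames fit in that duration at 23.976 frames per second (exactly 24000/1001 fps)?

257502 frames

179 min = 10740 s.
Frames = 10740 × 24000/1001 = 257760000/1001 ≈ 257502.4975.
Complete frames: 257502.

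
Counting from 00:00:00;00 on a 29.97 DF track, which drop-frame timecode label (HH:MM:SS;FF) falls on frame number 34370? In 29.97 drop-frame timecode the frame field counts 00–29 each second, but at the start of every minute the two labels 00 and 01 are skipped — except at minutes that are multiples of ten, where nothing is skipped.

Each 10-minute DF block holds 10 × 60 × 30 − 9 × 2 = 17982 frames. 34370 ÷ 17982 → 1 full block, remainder 16388.
Within the partial block the first minute is 1800 frames and each further minute 1798, so 9 further minute boundaries passed. Total skipped labels = 18 × 1 + 2 × 9 = 36.
Non-drop label index = 34370 + 36 = 34406; at 30 labels/s that is 00:19:06:26, i.e. DF 00:19:06;26.

00:19:06;26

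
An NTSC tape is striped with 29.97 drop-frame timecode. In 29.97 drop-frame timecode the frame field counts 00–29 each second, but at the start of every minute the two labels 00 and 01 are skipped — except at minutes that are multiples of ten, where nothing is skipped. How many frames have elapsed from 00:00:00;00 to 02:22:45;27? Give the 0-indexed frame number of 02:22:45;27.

256721

Complete 10-minute blocks: 14, each 17982 frames → 251748.
Remaining 2 whole minutes in the current block: 1800 + 1 × 1798 = 3598 frames.
Within the current minute: 45 × 30 + 27 − 2 = 1375 (labels ;00/;01 skipped at this minute). Total = 251748 + 3598 + 1375 = 256721.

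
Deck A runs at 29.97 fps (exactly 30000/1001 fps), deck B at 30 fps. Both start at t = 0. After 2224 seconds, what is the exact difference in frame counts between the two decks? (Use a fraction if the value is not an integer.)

66720/1001 frames

A emits 30000/1001 × 2224 = 66720000/1001 frames; B emits 30 × 2224 = 66720.
Difference = 66720/1001 frames (≈ 66.6533); B is ahead of A.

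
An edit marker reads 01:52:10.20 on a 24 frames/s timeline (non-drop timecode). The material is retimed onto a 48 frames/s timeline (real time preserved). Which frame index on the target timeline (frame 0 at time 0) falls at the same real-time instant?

Source frame index: (1×3600 + 52×60 + 10) × 24 + 20 = 161540.
Real time: 161540 / (24) = 40385/6 s.
Target frame: (40385/6) × (48) = 323080.

frame 323080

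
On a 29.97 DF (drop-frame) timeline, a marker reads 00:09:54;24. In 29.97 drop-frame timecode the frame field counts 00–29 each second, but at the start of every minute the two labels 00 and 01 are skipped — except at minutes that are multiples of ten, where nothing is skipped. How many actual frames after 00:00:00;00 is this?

As if non-drop at 30 labels/s: (0 × 3600 + 9 × 60 + 54) × 30 + 24 = 17844.
Minute boundaries passed: 9; those not divisible by 10: 9 − 0 = 9; dropped labels = 2 × 9 = 18.
Actual frame index = 17844 − 18 = 17826.

17826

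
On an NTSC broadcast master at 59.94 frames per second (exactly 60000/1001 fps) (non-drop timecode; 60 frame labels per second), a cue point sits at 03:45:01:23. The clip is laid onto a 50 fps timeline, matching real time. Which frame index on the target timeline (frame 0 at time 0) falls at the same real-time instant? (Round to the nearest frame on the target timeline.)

frame 675744

Source frame index: (3×3600 + 45×60 + 1) × 60 + 23 = 810083.
Real time: 810083 / (60000/1001) = 810893083/60000 s.
Target frame: (810893083/60000) × (50) = 810893083/1200 ≈ 675744.236 → 675744.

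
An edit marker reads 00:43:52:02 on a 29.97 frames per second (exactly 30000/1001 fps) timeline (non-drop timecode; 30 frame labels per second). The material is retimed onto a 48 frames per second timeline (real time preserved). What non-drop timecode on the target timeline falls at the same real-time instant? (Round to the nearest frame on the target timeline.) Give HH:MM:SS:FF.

Source frame index: (0×3600 + 43×60 + 52) × 30 + 2 = 78962.
Real time: 78962 / (30000/1001) = 39520481/15000 s.
Target frame: (39520481/15000) × (48) = 79040962/625 ≈ 126465.539 → 126466.
At 48 labels/s: frame 126466 → 00:43:54:34.

00:43:54:34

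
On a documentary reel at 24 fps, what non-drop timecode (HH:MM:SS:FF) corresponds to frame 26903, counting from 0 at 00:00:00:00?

00:18:40:23

26903 ÷ 24 = 1120 full seconds, remainder 23 frames.
1120 s = 0 h 18 min 40 s.
Timecode: 00:18:40:23.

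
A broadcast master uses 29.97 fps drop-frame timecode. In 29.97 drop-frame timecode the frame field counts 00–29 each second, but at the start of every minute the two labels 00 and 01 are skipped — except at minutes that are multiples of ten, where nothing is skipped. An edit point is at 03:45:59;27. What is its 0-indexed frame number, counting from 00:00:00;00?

406391

As if non-drop at 30 labels/s: (3 × 3600 + 45 × 60 + 59) × 30 + 27 = 406797.
Minute boundaries passed: 225; those not divisible by 10: 225 − 22 = 203; dropped labels = 2 × 203 = 406.
Actual frame index = 406797 − 406 = 406391.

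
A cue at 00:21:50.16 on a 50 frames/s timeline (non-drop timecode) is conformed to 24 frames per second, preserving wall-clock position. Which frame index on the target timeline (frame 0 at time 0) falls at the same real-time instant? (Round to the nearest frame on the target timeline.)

frame 31448

Source frame index: (0×3600 + 21×60 + 50) × 50 + 16 = 65516.
Real time: 65516 / (50) = 32758/25 s.
Target frame: (32758/25) × (24) = 786192/25 ≈ 31447.680 → 31448.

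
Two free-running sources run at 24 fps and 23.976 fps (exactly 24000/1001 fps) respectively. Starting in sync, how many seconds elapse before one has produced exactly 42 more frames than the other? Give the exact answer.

1751.75 seconds

The gap grows by |24000/1001 − 24| = 24/1001 frames per second.
Time for a 42-frame gap: 42 ÷ (24/1001) = 1751.75 s.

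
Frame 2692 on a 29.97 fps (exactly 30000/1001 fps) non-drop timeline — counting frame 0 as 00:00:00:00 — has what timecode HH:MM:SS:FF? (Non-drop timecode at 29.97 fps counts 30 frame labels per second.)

00:01:29:22

2692 ÷ 30 = 89 full seconds, remainder 22 frames.
89 s = 0 h 1 min 29 s.
Timecode: 00:01:29:22.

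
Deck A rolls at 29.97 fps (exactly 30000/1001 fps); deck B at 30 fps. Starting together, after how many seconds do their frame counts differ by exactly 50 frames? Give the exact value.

5005/3 seconds

The gap grows by |30 − 30000/1001| = 30/1001 frames per second.
Time for a 50-frame gap: 50 ÷ (30/1001) = 5005/3 s.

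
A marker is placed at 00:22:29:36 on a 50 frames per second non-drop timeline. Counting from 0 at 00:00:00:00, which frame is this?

frame 67486

Total seconds to the label: (0 × 3600 + 22 × 60 + 29) = 1349.
Frame index = 1349 × 50 + 36 = 67486.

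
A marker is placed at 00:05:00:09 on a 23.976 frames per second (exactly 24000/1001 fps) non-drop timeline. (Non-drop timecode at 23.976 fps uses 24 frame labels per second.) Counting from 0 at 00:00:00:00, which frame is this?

7209

Total seconds to the label: (0 × 3600 + 5 × 60 + 0) = 300.
Frame index = 300 × 24 + 9 = 7209.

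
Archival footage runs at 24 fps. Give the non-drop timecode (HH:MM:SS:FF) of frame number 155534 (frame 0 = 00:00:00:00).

01:48:00:14

155534 ÷ 24 = 6480 full seconds, remainder 14 frames.
6480 s = 1 h 48 min 0 s.
Timecode: 01:48:00:14.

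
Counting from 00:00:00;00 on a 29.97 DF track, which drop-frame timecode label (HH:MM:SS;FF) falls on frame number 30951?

Each 10-minute DF block holds 10 × 60 × 30 − 9 × 2 = 17982 frames. 30951 ÷ 17982 → 1 full block, remainder 12969.
Within the partial block the first minute is 1800 frames and each further minute 1798, so 7 further minute boundaries passed. Total skipped labels = 18 × 1 + 2 × 7 = 32.
Non-drop label index = 30951 + 32 = 30983; at 30 labels/s that is 00:17:12:23, i.e. DF 00:17:12;23.

00:17:12;23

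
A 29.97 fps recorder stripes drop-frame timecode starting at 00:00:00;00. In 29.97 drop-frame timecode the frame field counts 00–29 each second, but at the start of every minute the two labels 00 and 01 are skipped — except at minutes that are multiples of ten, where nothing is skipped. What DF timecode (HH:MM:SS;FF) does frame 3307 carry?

Each 10-minute DF block holds 10 × 60 × 30 − 9 × 2 = 17982 frames. 3307 ÷ 17982 → 0 full blocks, remainder 3307.
Within the partial block the first minute is 1800 frames and each further minute 1798, so 1 further minute boundary passed. Total skipped labels = 18 × 0 + 2 × 1 = 2.
Non-drop label index = 3307 + 2 = 3309; at 30 labels/s that is 00:01:50:09, i.e. DF 00:01:50;09.

00:01:50;09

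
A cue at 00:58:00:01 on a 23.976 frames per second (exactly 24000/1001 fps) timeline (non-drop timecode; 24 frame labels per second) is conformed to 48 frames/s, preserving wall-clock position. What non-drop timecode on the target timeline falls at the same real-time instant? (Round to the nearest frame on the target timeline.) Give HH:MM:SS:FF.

00:58:03:25

Source frame index: (0×3600 + 58×60 + 0) × 24 + 1 = 83521.
Real time: 83521 / (24000/1001) = 83604521/24000 s.
Target frame: (83604521/24000) × (48) = 83604521/500 ≈ 167209.042 → 167209.
At 48 labels/s: frame 167209 → 00:58:03:25.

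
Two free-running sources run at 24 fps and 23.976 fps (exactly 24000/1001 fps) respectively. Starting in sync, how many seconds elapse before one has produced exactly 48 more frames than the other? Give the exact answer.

2002 seconds

The gap grows by |24000/1001 − 24| = 24/1001 frames per second.
Time for a 48-frame gap: 48 ÷ (24/1001) = 2002 s.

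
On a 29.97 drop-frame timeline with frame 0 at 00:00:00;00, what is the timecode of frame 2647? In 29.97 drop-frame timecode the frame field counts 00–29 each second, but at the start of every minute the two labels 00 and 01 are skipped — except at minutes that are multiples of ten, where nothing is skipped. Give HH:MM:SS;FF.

Each 10-minute DF block holds 10 × 60 × 30 − 9 × 2 = 17982 frames. 2647 ÷ 17982 → 0 full blocks, remainder 2647.
Within the partial block the first minute is 1800 frames and each further minute 1798, so 1 further minute boundary passed. Total skipped labels = 18 × 0 + 2 × 1 = 2.
Non-drop label index = 2647 + 2 = 2649; at 30 labels/s that is 00:01:28:09, i.e. DF 00:01:28;09.

00:01:28;09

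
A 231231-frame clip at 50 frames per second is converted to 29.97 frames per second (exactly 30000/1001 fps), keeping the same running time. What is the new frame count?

Target frames = source frames × (target rate / source rate) = 231231 × (30000/1001)/(50) = 231231 × 600/1001 = 138600.

138600 frames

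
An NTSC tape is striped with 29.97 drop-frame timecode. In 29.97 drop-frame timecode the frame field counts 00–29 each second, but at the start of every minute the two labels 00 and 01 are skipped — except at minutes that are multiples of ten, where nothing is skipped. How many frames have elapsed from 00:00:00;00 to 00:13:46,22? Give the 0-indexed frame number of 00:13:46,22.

24778

As if non-drop at 30 labels/s: (0 × 3600 + 13 × 60 + 46) × 30 + 22 = 24802.
Minute boundaries passed: 13; those not divisible by 10: 13 − 1 = 12; dropped labels = 2 × 12 = 24.
Actual frame index = 24802 − 24 = 24778.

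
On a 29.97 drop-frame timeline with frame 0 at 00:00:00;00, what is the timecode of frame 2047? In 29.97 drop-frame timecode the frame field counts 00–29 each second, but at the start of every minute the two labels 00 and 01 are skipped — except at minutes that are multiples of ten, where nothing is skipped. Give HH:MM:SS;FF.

00:01:08;09

Ten DF minutes hold 17982 frames, so frame 2047 lies in block 0 (frames 0–17981) with 2047 frames into that block.
The block's first minute is 1800 frames and the rest 1798 each; 2047 frames reaches minute 1, so 0 × 18 + 1 × 2 = 2 labels have been skipped so far.
Adding those back, label number 2047 + 2 = 2049 at 30 labels/s is 68 s + 9 f = 0 h 1 min 8 s frame 9, i.e. 00:01:08;09.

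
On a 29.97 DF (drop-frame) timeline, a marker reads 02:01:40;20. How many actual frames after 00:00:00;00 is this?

218802

As if non-drop at 30 labels/s: (2 × 3600 + 1 × 60 + 40) × 30 + 20 = 219020.
Minute boundaries passed: 121; those not divisible by 10: 121 − 12 = 109; dropped labels = 2 × 109 = 218.
Actual frame index = 219020 − 218 = 218802.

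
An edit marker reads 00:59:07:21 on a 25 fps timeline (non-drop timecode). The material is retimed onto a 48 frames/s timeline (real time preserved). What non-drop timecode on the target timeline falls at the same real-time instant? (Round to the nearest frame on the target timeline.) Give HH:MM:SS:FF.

Source frame index: (0×3600 + 59×60 + 7) × 25 + 21 = 88696.
Real time: 88696 / (25) = 88696/25 s.
Target frame: (88696/25) × (48) = 4257408/25 ≈ 170296.320 → 170296.
At 48 labels/s: frame 170296 → 00:59:07:40.

00:59:07:40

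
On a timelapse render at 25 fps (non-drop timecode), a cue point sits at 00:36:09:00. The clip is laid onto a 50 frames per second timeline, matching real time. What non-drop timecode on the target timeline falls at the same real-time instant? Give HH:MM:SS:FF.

00:36:09:00

Source frame index: (0×3600 + 36×60 + 9) × 25 + 0 = 54225.
Real time: 54225 / (25) = 2169 s.
Target frame: (2169) × (50) = 108450.
At 50 labels/s: frame 108450 → 00:36:09:00.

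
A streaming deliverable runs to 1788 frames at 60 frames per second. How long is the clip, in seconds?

29.8 seconds

Running time = 1788 / (60) = 29.8 s.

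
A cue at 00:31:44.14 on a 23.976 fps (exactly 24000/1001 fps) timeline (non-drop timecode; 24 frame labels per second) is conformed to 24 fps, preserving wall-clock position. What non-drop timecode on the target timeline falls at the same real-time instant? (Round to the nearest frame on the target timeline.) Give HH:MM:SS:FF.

00:31:46:12

Source frame index: (0×3600 + 31×60 + 44) × 24 + 14 = 45710.
Real time: 45710 / (24000/1001) = 4575571/2400 s.
Target frame: (4575571/2400) × (24) = 4575571/100 ≈ 45755.710 → 45756.
At 24 labels/s: frame 45756 → 00:31:46:12.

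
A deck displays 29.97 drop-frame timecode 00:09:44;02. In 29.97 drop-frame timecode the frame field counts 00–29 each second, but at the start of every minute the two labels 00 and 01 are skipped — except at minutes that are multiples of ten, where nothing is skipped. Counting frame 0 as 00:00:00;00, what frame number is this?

Complete 10-minute blocks: 0, each 17982 frames → 0.
Remaining 9 whole minutes in the current block: 1800 + 8 × 1798 = 16184 frames.
Within the current minute: 44 × 30 + 2 − 2 = 1320 (labels ;00/;01 skipped at this minute). Total = 0 + 16184 + 1320 = 17504.

17504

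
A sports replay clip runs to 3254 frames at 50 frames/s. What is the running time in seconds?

65.08 seconds

Running time = 3254 / (50) = 65.08 s.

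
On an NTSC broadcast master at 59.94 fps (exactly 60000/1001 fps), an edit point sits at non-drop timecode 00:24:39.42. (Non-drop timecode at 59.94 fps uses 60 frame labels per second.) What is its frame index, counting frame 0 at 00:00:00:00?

88782

Total seconds to the label: (0 × 3600 + 24 × 60 + 39) = 1479.
Frame index = 1479 × 60 + 42 = 88782.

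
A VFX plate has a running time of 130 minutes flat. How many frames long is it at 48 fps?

374400 frames

130 min = 7800 s.
Frames = 7800 × 48 = 374400.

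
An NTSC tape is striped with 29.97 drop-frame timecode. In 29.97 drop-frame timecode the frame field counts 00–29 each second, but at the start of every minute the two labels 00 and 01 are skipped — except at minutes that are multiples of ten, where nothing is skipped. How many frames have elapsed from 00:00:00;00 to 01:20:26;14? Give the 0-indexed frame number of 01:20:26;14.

144650

As if non-drop at 30 labels/s: (1 × 3600 + 20 × 60 + 26) × 30 + 14 = 144794.
Minute boundaries passed: 80; those not divisible by 10: 80 − 8 = 72; dropped labels = 2 × 72 = 144.
Actual frame index = 144794 − 144 = 144650.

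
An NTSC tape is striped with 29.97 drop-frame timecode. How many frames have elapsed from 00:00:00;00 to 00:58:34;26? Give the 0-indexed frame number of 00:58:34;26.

Complete 10-minute blocks: 5, each 17982 frames → 89910.
Remaining 8 whole minutes in the current block: 1800 + 7 × 1798 = 14386 frames.
Within the current minute: 34 × 30 + 26 − 2 = 1044 (labels ;00/;01 skipped at this minute). Total = 89910 + 14386 + 1044 = 105340.

105340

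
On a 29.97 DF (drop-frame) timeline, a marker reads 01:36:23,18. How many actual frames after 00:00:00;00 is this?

173334

As if non-drop at 30 labels/s: (1 × 3600 + 36 × 60 + 23) × 30 + 18 = 173508.
Minute boundaries passed: 96; those not divisible by 10: 96 − 9 = 87; dropped labels = 2 × 87 = 174.
Actual frame index = 173508 − 174 = 173334.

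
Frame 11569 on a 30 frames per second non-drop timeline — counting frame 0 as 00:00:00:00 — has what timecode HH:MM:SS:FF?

11569 ÷ 30 = 385 full seconds, remainder 19 frames.
385 s = 0 h 6 min 25 s.
Timecode: 00:06:25:19.

00:06:25:19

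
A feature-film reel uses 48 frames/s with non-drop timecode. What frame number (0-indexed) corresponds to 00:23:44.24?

Total seconds to the label: (0 × 3600 + 23 × 60 + 44) = 1424.
Frame index = 1424 × 48 + 24 = 68376.

frame 68376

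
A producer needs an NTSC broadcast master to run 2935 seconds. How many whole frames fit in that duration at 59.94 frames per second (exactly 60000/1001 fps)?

175924 frames

Frames = 2935 × 60000/1001 = 176100000/1001 ≈ 175924.0759.
Complete frames: 175924.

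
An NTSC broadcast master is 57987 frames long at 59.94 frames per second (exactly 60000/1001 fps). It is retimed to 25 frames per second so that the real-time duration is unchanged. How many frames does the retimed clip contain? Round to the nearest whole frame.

Frames at target rate = 57987 × (25) / (60000/1001) = 19348329/800 ≈ 24185.411.
Nearest whole frame: 24185.

24185 frames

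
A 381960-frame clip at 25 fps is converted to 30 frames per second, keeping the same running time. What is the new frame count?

Target frames = source frames × (target rate / source rate) = 381960 × (30)/(25) = 381960 × 6/5 = 458352.

458352 frames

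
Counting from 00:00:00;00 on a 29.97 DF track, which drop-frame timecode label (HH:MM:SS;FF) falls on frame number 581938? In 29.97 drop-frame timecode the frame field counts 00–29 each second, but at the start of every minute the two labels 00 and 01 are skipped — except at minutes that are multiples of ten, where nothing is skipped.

Ten DF minutes hold 17982 frames, so frame 581938 lies in block 32 (frames 575424–593405) with 6514 frames into that block.
The block's first minute is 1800 frames and the rest 1798 each; 6514 frames reaches minute 3, so 32 × 18 + 3 × 2 = 582 labels have been skipped so far.
Adding those back, label number 581938 + 582 = 582520 at 30 labels/s is 19417 s + 10 f = 5 h 23 min 37 s frame 10, i.e. 05:23:37;10.

05:23:37;10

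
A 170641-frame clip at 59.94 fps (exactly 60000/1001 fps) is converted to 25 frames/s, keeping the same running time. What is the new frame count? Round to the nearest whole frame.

71172 frames

Frames at target rate = 170641 × (25) / (60000/1001) = 170811641/2400 ≈ 71171.517.
Nearest whole frame: 71172.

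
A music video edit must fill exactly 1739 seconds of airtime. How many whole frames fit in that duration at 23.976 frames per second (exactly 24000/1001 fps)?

Frames = 1739 × 24000/1001 = 41736000/1001 ≈ 41694.3057.
Complete frames: 41694.

41694 frames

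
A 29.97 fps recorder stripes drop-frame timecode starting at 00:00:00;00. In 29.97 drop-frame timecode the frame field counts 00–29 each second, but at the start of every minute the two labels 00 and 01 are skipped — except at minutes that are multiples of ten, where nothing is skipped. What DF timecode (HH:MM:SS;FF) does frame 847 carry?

Each 10-minute DF block holds 10 × 60 × 30 − 9 × 2 = 17982 frames. 847 ÷ 17982 → 0 full blocks, remainder 847.
Within the partial block the first minute is 1800 frames and each further minute 1798, so 0 further minute boundaries passed. Total skipped labels = 18 × 0 + 2 × 0 = 0.
Non-drop label index = 847 + 0 = 847; at 30 labels/s that is 00:00:28:07, i.e. DF 00:00:28;07.

00:00:28;07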